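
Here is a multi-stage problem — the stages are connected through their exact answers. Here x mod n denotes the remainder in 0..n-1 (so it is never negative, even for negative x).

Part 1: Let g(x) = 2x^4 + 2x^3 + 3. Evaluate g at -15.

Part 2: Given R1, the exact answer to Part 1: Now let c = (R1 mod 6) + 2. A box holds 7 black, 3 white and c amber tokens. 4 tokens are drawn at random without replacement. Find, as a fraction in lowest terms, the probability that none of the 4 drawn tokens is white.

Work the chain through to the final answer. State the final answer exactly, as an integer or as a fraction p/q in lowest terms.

Part 1: 2*(-15)^4 + 2*(-15)^3 + 3 = (101250) + (-6750) + (3) = 94503; answer 94503
Part 2: R1 = 94503; c = 5; total draws C(15,4) = 1365; favorable C(12,4) = 495; P = 33/91; answer 33/91

33/91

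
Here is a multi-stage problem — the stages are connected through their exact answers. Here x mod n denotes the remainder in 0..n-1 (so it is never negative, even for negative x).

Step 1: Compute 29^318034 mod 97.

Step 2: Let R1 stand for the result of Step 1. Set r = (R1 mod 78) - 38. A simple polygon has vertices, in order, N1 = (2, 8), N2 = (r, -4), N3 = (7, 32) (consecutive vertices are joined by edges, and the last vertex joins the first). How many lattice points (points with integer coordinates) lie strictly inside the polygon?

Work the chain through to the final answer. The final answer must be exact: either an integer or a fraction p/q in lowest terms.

Step 1: squarings mod 97: 29^1=29, 29^2=65, 29^4=54, 29^8=6, 29^16=36, 29^32=35, 29^64=61, 29^128=35, 29^256=61, 29^512=35, 29^1024=61, 29^2048=35, 29^4096=61, 29^8192=35, 29^16384=61, 29^32768=35, 29^65536=61, 29^131072=35, 29^262144=61; 29^318034 = 29^2 * 29^16 * 29^64 * 29^512 * 29^2048 * 29^4096 * 29^16384 * 29^32768 * 29^262144 = 53 (mod 97); answer 53
Step 2: R1 = 53; r = 15; cross terms: (2*-4 - 15*8)=-128, (15*32 - 7*-4)=508, (7*8 - 2*32)=-8; twice the area = |372| = 372; area = 186; boundary points = 1 + 4 + 1 = 6; strictly interior points = area - boundary/2 + 1 = 184; answer 184

184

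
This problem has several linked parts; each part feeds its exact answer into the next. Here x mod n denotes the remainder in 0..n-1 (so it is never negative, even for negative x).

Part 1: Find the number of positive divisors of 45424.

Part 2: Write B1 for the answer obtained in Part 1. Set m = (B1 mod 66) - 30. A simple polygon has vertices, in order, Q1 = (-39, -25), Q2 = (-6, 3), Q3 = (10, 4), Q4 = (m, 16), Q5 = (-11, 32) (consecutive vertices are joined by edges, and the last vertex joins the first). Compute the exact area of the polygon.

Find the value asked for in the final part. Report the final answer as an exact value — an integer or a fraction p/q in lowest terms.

Part 1: 45424 = 2^4 * 17 * 167; number of divisors = (4+1) * (1+1) * (1+1) = 20; answer 20
Part 2: B1 = 20; m = -10; cross terms: (-39*3 - -6*-25)=-267, (-6*4 - 10*3)=-54, (10*16 - -10*4)=200, (-10*32 - -11*16)=-144, (-11*-25 - -39*32)=1523; twice the area = |1258| = 1258; area = 629; answer 629

629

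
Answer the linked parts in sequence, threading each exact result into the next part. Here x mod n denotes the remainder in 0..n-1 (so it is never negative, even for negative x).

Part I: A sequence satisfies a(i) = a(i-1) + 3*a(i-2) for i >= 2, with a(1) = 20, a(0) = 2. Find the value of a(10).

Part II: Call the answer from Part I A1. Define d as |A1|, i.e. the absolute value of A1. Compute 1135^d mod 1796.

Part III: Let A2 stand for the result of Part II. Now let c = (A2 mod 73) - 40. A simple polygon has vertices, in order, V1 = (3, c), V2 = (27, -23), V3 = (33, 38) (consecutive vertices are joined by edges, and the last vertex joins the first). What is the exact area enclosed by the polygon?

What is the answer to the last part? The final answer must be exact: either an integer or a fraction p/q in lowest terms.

798

Part I: a(2) = 1*(20) + 3*(2) = 26; iterating: a(2)=26, a(3)=86, a(4)=164, a(5)=422, a(6)=914, a(7)=2180, a(8)=4922, a(9)=11462, a(10)=26228; answer 26228
Part II: A1 = 26228; d = 26228; squarings mod 1796: 1135^1=1135, 1135^2=493, 1135^4=589, 1135^8=293, 1135^16=1437, 1135^32=1365, 1135^64=773, 1135^128=1257, 1135^256=1365, 1135^512=773, 1135^1024=1257, 1135^2048=1365, 1135^4096=773, 1135^8192=1257, 1135^16384=1365; 1135^26228 = 1135^4 * 1135^16 * 1135^32 * 1135^64 * 1135^512 * 1135^1024 * 1135^8192 * 1135^16384 = 477 (mod 1796); answer 477
Part III: A2 = 477; c = -1; cross terms: (3*-23 - 27*-1)=-42, (27*38 - 33*-23)=1785, (33*-1 - 3*38)=-147; twice the area = |1596| = 1596; area = 798; answer 798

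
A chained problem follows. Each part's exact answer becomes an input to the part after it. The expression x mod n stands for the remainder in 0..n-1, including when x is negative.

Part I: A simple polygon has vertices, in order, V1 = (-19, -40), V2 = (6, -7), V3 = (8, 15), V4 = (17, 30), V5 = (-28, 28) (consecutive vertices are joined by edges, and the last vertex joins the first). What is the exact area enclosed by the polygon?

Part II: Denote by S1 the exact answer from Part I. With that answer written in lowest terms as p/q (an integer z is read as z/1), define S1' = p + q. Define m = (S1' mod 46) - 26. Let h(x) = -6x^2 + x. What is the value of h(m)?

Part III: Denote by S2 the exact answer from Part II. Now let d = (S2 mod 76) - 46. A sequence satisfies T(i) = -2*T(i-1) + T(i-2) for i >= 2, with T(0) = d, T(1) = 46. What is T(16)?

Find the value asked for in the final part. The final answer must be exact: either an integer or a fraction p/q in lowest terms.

Part I: cross terms: (-19*-7 - 6*-40)=373, (6*15 - 8*-7)=146, (8*30 - 17*15)=-15, (17*28 - -28*30)=1316, (-28*-40 - -19*28)=1652; twice the area = |3472| = 3472; area = 1736; answer 1736
Part II: S1 = 1736; threaded value p + q = 1737; m = 9; -6*(9)^2 + 1*(9)^1 = (-486) + (9) = -477; answer -477
Part III: S2 = -477; d = 9; T(2) = -2*(46) + 1*(9) = -83; iterating: T(2)=-83, T(3)=212, T(4)=-507, T(5)=1226, T(6)=-2959, T(7)=7144, T(8)=-17247, T(9)=41638, T(10)=-100523, T(11)=242684, T(12)=-585891, T(13)=1414466, T(14)=-3414823, T(15)=8244112, T(16)=-19903047; answer -19903047

-19903047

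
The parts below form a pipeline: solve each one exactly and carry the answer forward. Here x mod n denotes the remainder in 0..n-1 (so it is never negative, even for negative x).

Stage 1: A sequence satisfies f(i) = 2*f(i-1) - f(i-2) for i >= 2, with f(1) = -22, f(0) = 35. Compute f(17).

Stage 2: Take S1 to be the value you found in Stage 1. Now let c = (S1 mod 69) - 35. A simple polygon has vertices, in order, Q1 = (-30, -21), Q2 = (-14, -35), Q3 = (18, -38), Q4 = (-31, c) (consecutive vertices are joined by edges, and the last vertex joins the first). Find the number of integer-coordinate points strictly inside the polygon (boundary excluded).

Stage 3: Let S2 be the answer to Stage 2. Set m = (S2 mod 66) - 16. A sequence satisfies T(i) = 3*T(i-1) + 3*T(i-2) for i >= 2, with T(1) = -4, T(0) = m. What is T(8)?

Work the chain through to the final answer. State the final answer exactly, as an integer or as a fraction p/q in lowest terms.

Stage 1: f(2) = 2*(-22) - 1*(35) = -79; iterating: f(2)=-79, f(3)=-136, f(4)=-193, f(5)=-250, f(6)=-307, f(7)=-364, f(8)=-421, f(9)=-478, f(10)=-535, f(11)=-592, f(12)=-649, f(13)=-706, f(14)=-763, f(15)=-820, f(16)=-877, f(17)=-934; answer -934
Stage 2: S1 = -934; c = -3; cross terms: (-30*-35 - -14*-21)=756, (-14*-38 - 18*-35)=1162, (18*-3 - -31*-38)=-1232, (-31*-21 - -30*-3)=561; twice the area = |1247| = 1247; area = 1247/2; boundary points = 2 + 1 + 7 + 1 = 11; strictly interior points = area - boundary/2 + 1 = 619; answer 619
Stage 3: S2 = 619; m = 9; T(2) = 3*(-4) + 3*(9) = 15; iterating: T(2)=15, T(3)=33, T(4)=144, T(5)=531, T(6)=2025, T(7)=7668, T(8)=29079; answer 29079

29079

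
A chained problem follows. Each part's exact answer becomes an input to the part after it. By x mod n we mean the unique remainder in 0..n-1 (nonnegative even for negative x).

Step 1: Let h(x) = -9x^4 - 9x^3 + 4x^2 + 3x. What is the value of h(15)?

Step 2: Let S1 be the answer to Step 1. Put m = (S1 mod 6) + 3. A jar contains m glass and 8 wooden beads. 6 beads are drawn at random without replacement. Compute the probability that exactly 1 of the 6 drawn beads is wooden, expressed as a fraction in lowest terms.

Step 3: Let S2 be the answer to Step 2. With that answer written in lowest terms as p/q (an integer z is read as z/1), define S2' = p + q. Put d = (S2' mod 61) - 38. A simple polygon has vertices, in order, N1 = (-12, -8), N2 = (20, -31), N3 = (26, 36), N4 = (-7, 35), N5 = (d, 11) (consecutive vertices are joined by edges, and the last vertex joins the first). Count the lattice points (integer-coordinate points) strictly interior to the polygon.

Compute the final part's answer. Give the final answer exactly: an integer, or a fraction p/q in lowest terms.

Step 1: -9*(15)^4 - 9*(15)^3 + 4*(15)^2 + 3*(15)^1 = (-455625) + (-30375) + (900) + (45) = -485055; answer -485055
Step 2: S1 = -485055; m = 6; total draws C(14,6) = 3003; favorable C(8,1)*C(6,5) = 48; P = 16/1001; answer 16/1001
Step 3: S2 = 16/1001; threaded value p + q = 1017; d = 3; cross terms: (-12*-31 - 20*-8)=532, (20*36 - 26*-31)=1526, (26*35 - -7*36)=1162, (-7*11 - 3*35)=-182, (3*-8 - -12*11)=108; twice the area = |3146| = 3146; area = 1573; boundary points = 1 + 1 + 1 + 2 + 1 = 6; strictly interior points = area - boundary/2 + 1 = 1571; answer 1571

1571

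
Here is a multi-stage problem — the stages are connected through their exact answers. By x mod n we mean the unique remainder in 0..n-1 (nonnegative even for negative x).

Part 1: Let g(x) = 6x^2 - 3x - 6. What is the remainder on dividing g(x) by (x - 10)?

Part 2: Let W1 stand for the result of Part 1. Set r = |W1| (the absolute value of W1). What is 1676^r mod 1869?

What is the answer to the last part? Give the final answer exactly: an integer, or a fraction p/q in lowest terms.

526

Part 1: remainder = value at the root: 6*(10)^2 - 3*(10)^1 - 6 = (600) + (-30) + (-6) = 564; answer 564
Part 2: W1 = 564; r = 564; squarings mod 1869: 1676^1=1676, 1676^2=1738, 1676^4=340, 1676^8=1591, 1676^16=655, 1676^32=1024, 1676^64=67, 1676^128=751, 1676^256=1432, 1676^512=331; 1676^564 = 1676^4 * 1676^16 * 1676^32 * 1676^512 = 526 (mod 1869); answer 526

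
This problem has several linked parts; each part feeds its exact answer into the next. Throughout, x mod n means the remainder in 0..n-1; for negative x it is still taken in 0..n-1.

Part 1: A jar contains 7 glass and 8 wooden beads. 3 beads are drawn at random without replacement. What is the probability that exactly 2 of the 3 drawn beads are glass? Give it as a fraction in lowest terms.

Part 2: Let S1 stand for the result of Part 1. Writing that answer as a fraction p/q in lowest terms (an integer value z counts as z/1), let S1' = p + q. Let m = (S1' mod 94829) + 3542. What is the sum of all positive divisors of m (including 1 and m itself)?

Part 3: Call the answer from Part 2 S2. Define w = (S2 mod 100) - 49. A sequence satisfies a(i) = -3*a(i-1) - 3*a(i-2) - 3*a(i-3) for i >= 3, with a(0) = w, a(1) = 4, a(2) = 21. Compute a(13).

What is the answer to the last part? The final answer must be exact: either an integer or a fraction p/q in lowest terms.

-11826

Part 1: total draws C(15,3) = 455; favorable C(7,2)*C(8,1) = 168; P = 24/65; answer 24/65
Part 2: S1 = 24/65; threaded value p + q = 89; m = 3631; 3631 is prime, so its only divisors are 1 and 3631; sigma = 1 + 3631 = 3632; answer 3632
Part 3: S2 = 3632; w = -17; a(3) = -3*(21) - 3*(4) - 3*(-17) = -24; iterating: a(3)=-24, a(4)=-3, a(5)=18, a(6)=27, a(7)=-126, a(8)=243, a(9)=-432, a(10)=945, a(11)=-2268, a(12)=5265, a(13)=-11826; answer -11826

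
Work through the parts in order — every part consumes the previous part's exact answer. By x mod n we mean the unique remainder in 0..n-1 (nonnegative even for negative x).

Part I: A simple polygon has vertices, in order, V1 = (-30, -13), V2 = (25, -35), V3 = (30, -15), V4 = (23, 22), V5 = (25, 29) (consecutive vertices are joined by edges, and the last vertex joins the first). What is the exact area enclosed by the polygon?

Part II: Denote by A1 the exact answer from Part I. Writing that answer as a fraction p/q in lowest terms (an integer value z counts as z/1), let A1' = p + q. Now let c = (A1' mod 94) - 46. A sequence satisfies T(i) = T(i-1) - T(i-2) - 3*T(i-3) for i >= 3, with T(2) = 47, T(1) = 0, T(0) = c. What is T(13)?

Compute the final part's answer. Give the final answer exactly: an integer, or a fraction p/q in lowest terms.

Part I: cross terms: (-30*-35 - 25*-13)=1375, (25*-15 - 30*-35)=675, (30*22 - 23*-15)=1005, (23*29 - 25*22)=117, (25*-13 - -30*29)=545; twice the area = |3717| = 3717; area = 3717/2; answer 3717/2
Part II: A1 = 3717/2; threaded value p + q = 3719; c = 7; T(3) = 1*(47) - 1*(0) - 3*(7) = 26; iterating: T(3)=26, T(4)=-21, T(5)=-188, T(6)=-245, T(7)=6, T(8)=815, T(9)=1544, T(10)=711, T(11)=-3278, T(12)=-8621, T(13)=-7476; answer -7476

-7476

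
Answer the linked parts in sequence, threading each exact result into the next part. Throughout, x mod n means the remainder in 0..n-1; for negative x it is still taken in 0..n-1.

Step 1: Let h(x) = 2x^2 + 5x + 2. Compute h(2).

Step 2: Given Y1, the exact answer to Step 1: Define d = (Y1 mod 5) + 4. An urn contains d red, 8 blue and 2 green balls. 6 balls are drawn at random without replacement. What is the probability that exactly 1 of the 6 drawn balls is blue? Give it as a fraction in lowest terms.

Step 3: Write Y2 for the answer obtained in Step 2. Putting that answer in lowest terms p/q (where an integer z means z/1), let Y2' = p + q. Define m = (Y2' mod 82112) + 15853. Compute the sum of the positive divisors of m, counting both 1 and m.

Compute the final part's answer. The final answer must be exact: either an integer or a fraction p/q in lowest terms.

34848

Step 1: 2*(2)^2 + 5*(2)^1 + 2 = (8) + (10) + (2) = 20; answer 20
Step 2: Y1 = 20; d = 4; total draws C(14,6) = 3003; favorable C(8,1)*C(6,5) = 48; P = 16/1001; answer 16/1001
Step 3: Y2 = 16/1001; threaded value p + q = 1017; m = 16870; 16870 = 2 * 5 * 7 * 241; sigma = (1 + 2) * (1 + 5) * (1 + 7) * (1 + 241) = 3 * 6 * 8 * 242 = 34848; answer 34848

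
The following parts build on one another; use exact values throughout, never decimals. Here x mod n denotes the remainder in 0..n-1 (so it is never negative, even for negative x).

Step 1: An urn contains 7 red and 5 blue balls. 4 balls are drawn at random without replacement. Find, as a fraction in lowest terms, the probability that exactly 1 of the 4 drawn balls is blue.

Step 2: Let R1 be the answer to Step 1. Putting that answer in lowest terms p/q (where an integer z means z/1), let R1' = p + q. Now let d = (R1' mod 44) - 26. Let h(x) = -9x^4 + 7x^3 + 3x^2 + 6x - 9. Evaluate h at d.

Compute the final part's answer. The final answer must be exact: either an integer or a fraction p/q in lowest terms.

-3081177

Step 1: total draws C(12,4) = 495; favorable C(5,1)*C(7,3) = 175; P = 35/99; answer 35/99
Step 2: R1 = 35/99; threaded value p + q = 134; d = -24; -9*(-24)^4 + 7*(-24)^3 + 3*(-24)^2 + 6*(-24)^1 - 9 = (-2985984) + (-96768) + (1728) + (-144) + (-9) = -3081177; answer -3081177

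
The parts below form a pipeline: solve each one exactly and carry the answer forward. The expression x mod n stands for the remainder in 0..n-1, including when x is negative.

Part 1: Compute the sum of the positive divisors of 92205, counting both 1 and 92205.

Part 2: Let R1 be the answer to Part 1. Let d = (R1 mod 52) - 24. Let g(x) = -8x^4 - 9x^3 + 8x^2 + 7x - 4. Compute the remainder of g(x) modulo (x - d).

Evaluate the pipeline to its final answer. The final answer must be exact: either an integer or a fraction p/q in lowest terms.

-2773852

Part 1: 92205 = 3^3 * 5 * 683; sigma = (1 + 3 + 9 + 27) * (1 + 5) * (1 + 683) = 40 * 6 * 684 = 164160; answer 164160
Part 2: R1 = 164160; d = 24; remainder = value at the root: -8*(24)^4 - 9*(24)^3 + 8*(24)^2 + 7*(24)^1 - 4 = (-2654208) + (-124416) + (4608) + (168) + (-4) = -2773852; answer -2773852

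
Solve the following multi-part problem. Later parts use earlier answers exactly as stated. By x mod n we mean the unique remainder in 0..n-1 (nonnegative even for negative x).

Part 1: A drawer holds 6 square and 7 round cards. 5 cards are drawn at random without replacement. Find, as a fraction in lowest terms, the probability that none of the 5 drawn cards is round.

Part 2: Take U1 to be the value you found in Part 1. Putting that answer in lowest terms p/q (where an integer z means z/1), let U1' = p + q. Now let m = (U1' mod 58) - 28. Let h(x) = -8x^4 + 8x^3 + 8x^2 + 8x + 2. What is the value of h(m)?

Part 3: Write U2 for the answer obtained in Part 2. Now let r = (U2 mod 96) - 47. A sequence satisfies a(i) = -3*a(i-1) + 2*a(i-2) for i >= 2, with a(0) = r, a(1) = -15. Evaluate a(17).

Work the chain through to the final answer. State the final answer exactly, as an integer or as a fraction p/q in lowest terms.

-9659673951

Part 1: total draws C(13,5) = 1287; favorable C(6,5) = 6; P = 2/429; answer 2/429
Part 2: U1 = 2/429; threaded value p + q = 431; m = -3; -8*(-3)^4 + 8*(-3)^3 + 8*(-3)^2 + 8*(-3)^1 + 2 = (-648) + (-216) + (72) + (-24) + (2) = -814; answer -814
Part 3: U2 = -814; r = 3; a(2) = -3*(-15) + 2*(3) = 51; iterating: a(2)=51, a(3)=-183, a(4)=651, a(5)=-2319, a(6)=8259, a(7)=-29415, a(8)=104763, a(9)=-373119, a(10)=1328883, a(11)=-4732887, a(12)=16856427, a(13)=-60035055, a(14)=213818019, a(15)=-761524167, a(16)=2712208539, a(17)=-9659673951; answer -9659673951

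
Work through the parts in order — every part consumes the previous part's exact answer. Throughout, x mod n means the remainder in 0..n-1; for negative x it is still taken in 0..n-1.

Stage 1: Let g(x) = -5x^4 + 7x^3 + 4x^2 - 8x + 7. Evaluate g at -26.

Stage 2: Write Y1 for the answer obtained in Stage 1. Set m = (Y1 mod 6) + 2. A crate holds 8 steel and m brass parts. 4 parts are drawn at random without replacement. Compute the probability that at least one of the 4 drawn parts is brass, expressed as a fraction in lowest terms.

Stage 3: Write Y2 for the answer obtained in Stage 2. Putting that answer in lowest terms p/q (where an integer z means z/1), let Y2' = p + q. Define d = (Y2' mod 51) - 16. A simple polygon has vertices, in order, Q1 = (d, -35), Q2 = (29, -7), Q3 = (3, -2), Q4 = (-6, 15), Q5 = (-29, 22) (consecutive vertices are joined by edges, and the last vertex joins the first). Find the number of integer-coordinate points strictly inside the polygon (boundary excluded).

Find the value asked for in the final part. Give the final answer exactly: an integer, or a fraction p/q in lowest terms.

1022

Stage 1: -5*(-26)^4 + 7*(-26)^3 + 4*(-26)^2 - 8*(-26)^1 + 7 = (-2284880) + (-123032) + (2704) + (208) + (7) = -2404993; answer -2404993
Stage 2: Y1 = -2404993; m = 7; total draws C(15,4) = 1365; complement C(8,4) = 70; favorable 1365 - 70 = 1295; P = 37/39; answer 37/39
Stage 3: Y2 = 37/39; threaded value p + q = 76; d = 9; cross terms: (9*-7 - 29*-35)=952, (29*-2 - 3*-7)=-37, (3*15 - -6*-2)=33, (-6*22 - -29*15)=303, (-29*-35 - 9*22)=817; twice the area = |2068| = 2068; area = 1034; boundary points = 4 + 1 + 1 + 1 + 19 = 26; strictly interior points = area - boundary/2 + 1 = 1022; answer 1022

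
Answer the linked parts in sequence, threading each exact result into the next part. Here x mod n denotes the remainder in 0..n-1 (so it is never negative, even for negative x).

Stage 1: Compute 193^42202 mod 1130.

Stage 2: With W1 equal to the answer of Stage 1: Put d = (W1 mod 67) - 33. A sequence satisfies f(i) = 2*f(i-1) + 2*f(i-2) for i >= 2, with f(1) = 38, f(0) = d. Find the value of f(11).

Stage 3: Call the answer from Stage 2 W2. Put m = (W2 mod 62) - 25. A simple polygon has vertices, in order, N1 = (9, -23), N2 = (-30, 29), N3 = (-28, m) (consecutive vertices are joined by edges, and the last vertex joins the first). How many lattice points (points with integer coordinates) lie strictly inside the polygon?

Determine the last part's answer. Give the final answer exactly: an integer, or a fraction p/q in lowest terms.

721

Stage 1: squarings mod 1130: 193^1=193, 193^2=1089, 193^4=551, 193^8=761, 193^16=561, 193^32=581, 193^64=821, 193^128=561, 193^256=581, 193^512=821, 193^1024=561, 193^2048=581, 193^4096=821, 193^8192=561, 193^16384=581, 193^32768=821; 193^42202 = 193^2 * 193^8 * 193^16 * 193^64 * 193^128 * 193^1024 * 193^8192 * 193^32768 = 769 (mod 1130); answer 769
Stage 2: W1 = 769; d = -1; f(2) = 2*(38) + 2*(-1) = 74; iterating: f(2)=74, f(3)=224, f(4)=596, f(5)=1640, f(6)=4472, f(7)=12224, f(8)=33392, f(9)=91232, f(10)=249248, f(11)=680960; answer 680960
Stage 3: W2 = 680960; m = -11; cross terms: (9*29 - -30*-23)=-429, (-30*-11 - -28*29)=1142, (-28*-23 - 9*-11)=743; twice the area = |1456| = 1456; area = 728; boundary points = 13 + 2 + 1 = 16; strictly interior points = area - boundary/2 + 1 = 721; answer 721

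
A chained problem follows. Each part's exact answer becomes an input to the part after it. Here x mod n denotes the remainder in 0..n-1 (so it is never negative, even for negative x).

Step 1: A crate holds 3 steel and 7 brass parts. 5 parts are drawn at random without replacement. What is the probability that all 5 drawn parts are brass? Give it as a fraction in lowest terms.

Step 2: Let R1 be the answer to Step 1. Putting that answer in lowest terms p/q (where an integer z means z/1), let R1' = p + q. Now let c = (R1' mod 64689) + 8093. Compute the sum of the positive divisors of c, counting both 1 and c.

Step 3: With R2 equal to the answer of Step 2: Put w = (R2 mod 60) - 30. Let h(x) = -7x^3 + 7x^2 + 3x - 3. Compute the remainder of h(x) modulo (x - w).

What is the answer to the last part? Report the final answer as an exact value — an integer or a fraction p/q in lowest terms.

Step 1: total draws C(10,5) = 252; favorable C(7,5) = 21; P = 1/12; answer 1/12
Step 2: R1 = 1/12; threaded value p + q = 13; c = 8106; 8106 = 2 * 3 * 7 * 193; sigma = (1 + 2) * (1 + 3) * (1 + 7) * (1 + 193) = 3 * 4 * 8 * 194 = 18624; answer 18624
Step 3: R2 = 18624; w = -6; remainder = value at the root: -7*(-6)^3 + 7*(-6)^2 + 3*(-6)^1 - 3 = (1512) + (252) + (-18) + (-3) = 1743; answer 1743

1743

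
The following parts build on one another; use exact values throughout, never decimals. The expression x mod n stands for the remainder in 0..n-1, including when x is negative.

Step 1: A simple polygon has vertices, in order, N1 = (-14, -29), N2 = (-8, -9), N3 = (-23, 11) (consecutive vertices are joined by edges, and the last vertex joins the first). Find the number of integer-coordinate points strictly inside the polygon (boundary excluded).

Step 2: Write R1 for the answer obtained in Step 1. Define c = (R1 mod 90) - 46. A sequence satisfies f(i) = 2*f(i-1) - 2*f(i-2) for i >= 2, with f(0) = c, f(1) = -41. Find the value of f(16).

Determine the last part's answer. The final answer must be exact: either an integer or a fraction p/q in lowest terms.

Step 1: cross terms: (-14*-9 - -8*-29)=-106, (-8*11 - -23*-9)=-295, (-23*-29 - -14*11)=821; twice the area = |420| = 420; area = 210; boundary points = 2 + 5 + 1 = 8; strictly interior points = area - boundary/2 + 1 = 207; answer 207
Step 2: R1 = 207; c = -19; f(2) = 2*(-41) - 2*(-19) = -44; iterating: f(2)=-44, f(3)=-6, f(4)=76, f(5)=164, f(6)=176, f(7)=24, f(8)=-304, f(9)=-656, f(10)=-704, f(11)=-96, f(12)=1216, f(13)=2624, f(14)=2816, f(15)=384, f(16)=-4864; answer -4864

-4864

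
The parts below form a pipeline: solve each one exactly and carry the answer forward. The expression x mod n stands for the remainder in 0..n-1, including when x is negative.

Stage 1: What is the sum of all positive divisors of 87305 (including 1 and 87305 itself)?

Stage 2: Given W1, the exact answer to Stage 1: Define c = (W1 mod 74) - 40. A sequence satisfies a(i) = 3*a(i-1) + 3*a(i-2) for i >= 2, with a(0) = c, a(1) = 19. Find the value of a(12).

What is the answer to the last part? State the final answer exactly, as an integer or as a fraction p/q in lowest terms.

76161546

Stage 1: 87305 = 5 * 19 * 919; sigma = (1 + 5) * (1 + 19) * (1 + 919) = 6 * 20 * 920 = 110400; answer 110400
Stage 2: W1 = 110400; c = 26; a(2) = 3*(19) + 3*(26) = 135; iterating: a(2)=135, a(3)=462, a(4)=1791, a(5)=6759, a(6)=25650, a(7)=97227, a(8)=368631, a(9)=1397574, a(10)=5298615, a(11)=20088567, a(12)=76161546; answer 76161546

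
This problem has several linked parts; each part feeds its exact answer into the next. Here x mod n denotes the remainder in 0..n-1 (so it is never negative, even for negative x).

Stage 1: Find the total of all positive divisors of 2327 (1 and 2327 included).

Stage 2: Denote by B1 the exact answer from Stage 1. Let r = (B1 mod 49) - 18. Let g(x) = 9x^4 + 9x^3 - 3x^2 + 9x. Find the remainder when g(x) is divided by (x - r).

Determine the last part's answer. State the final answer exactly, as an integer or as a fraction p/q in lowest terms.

Stage 1: 2327 = 13 * 179; sigma = (1 + 13) * (1 + 179) = 14 * 180 = 2520; answer 2520
Stage 2: B1 = 2520; r = 3; remainder = value at the root: 9*(3)^4 + 9*(3)^3 - 3*(3)^2 + 9*(3)^1 = (729) + (243) + (-27) + (27) = 972; answer 972

972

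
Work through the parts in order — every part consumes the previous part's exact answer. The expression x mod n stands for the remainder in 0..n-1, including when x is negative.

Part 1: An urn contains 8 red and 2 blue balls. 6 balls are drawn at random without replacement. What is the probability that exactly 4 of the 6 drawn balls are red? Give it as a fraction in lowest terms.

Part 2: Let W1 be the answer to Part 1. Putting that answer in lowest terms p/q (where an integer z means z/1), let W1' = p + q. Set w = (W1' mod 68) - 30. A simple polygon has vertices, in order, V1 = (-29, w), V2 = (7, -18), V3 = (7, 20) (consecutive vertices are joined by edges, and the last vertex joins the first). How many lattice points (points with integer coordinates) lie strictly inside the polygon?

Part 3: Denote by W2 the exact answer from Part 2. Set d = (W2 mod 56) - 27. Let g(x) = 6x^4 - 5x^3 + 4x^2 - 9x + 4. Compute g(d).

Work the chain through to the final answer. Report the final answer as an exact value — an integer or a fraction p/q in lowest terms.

921424

Part 1: total draws C(10,6) = 210; favorable C(8,4)*C(2,2) = 70; P = 1/3; answer 1/3
Part 2: W1 = 1/3; threaded value p + q = 4; w = -26; cross terms: (-29*-18 - 7*-26)=704, (7*20 - 7*-18)=266, (7*-26 - -29*20)=398; twice the area = |1368| = 1368; area = 684; boundary points = 4 + 38 + 2 = 44; strictly interior points = area - boundary/2 + 1 = 663; answer 663
Part 3: W2 = 663; d = 20; 6*(20)^4 - 5*(20)^3 + 4*(20)^2 - 9*(20)^1 + 4 = (960000) + (-40000) + (1600) + (-180) + (4) = 921424; answer 921424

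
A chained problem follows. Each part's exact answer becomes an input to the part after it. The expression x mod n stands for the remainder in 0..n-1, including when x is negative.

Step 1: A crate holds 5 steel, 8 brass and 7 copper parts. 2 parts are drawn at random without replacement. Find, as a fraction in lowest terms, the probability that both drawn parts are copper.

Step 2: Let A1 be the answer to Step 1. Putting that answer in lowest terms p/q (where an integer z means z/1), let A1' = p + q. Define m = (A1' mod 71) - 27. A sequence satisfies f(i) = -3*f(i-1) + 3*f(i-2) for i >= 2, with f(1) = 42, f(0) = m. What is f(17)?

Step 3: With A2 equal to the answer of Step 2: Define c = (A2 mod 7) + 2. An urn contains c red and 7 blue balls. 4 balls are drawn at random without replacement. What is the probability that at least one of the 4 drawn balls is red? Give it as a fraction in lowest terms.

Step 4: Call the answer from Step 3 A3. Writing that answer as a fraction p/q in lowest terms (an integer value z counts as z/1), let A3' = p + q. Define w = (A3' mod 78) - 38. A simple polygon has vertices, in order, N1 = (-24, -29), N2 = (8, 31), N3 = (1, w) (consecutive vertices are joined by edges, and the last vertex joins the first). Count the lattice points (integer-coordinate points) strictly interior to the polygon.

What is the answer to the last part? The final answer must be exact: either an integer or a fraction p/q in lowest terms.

Step 1: total draws C(20,2) = 190; favorable C(7,2) = 21; P = 21/190; answer 21/190
Step 2: A1 = 21/190; threaded value p + q = 211; m = 42; f(2) = -3*(42) + 3*(42) = 0; iterating: f(2)=0, f(3)=126, f(4)=-378, f(5)=1512, f(6)=-5670, f(7)=21546, f(8)=-81648, f(9)=309582, f(10)=-1173690, f(11)=4449816, f(12)=-16870518, f(13)=63961002, f(14)=-242494560, f(15)=919366686, f(16)=-3485583738, f(17)=13214851272; answer 13214851272
Step 3: A2 = 13214851272; c = 2; total draws C(9,4) = 126; complement C(7,4) = 35; favorable 126 - 35 = 91; P = 13/18; answer 13/18
Step 4: A3 = 13/18; threaded value p + q = 31; w = -7; cross terms: (-24*31 - 8*-29)=-512, (8*-7 - 1*31)=-87, (1*-29 - -24*-7)=-197; twice the area = |-796| = 796; area = 398; boundary points = 4 + 1 + 1 = 6; strictly interior points = area - boundary/2 + 1 = 396; answer 396

396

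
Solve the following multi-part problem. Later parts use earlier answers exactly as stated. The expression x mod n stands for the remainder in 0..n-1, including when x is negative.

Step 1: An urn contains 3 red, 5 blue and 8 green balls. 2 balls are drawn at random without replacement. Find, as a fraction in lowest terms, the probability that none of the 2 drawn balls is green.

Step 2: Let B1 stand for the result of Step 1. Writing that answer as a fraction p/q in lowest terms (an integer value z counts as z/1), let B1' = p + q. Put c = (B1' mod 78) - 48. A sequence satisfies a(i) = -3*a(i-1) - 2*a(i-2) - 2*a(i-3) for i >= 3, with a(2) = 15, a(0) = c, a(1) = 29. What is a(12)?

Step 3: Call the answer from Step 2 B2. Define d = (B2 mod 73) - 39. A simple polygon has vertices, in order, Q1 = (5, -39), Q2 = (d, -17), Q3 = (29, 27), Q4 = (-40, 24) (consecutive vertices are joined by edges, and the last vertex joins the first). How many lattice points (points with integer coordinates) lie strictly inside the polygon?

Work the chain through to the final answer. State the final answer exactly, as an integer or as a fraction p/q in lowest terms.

1872

Step 1: total draws C(16,2) = 120; favorable C(8,2) = 28; P = 7/30; answer 7/30
Step 2: B1 = 7/30; threaded value p + q = 37; c = -11; a(3) = -3*(15) - 2*(29) - 2*(-11) = -81; iterating: a(3)=-81, a(4)=155, a(5)=-333, a(6)=851, a(7)=-2197, a(8)=5555, a(9)=-13973, a(10)=35203, a(11)=-88773, a(12)=223859; answer 223859
Step 3: B2 = 223859; d = 2; cross terms: (5*-17 - 2*-39)=-7, (2*27 - 29*-17)=547, (29*24 - -40*27)=1776, (-40*-39 - 5*24)=1440; twice the area = |3756| = 3756; area = 1878; boundary points = 1 + 1 + 3 + 9 = 14; strictly interior points = area - boundary/2 + 1 = 1872; answer 1872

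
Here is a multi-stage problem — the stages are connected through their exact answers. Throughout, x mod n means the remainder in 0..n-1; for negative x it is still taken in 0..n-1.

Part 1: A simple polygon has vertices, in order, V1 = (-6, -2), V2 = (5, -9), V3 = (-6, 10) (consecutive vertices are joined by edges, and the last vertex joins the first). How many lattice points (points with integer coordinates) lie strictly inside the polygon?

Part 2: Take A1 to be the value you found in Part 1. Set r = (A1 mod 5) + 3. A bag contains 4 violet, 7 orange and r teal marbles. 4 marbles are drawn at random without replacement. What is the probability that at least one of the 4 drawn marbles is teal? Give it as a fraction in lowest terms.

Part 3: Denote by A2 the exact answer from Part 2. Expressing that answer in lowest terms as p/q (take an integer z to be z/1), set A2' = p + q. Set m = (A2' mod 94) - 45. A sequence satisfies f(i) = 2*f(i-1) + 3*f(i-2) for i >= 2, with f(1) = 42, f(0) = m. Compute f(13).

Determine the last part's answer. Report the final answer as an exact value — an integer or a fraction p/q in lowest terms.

Part 1: cross terms: (-6*-9 - 5*-2)=64, (5*10 - -6*-9)=-4, (-6*-2 - -6*10)=72; twice the area = |132| = 132; area = 66; boundary points = 1 + 1 + 12 = 14; strictly interior points = area - boundary/2 + 1 = 60; answer 60
Part 2: A1 = 60; r = 3; total draws C(14,4) = 1001; complement C(11,4) = 330; favorable 1001 - 330 = 671; P = 61/91; answer 61/91
Part 3: A2 = 61/91; threaded value p + q = 152; m = 13; f(2) = 2*(42) + 3*(13) = 123; iterating: f(2)=123, f(3)=372, f(4)=1113, f(5)=3342, f(6)=10023, f(7)=30072, f(8)=90213, f(9)=270642, f(10)=811923, f(11)=2435772, f(12)=7307313, f(13)=21921942; answer 21921942

21921942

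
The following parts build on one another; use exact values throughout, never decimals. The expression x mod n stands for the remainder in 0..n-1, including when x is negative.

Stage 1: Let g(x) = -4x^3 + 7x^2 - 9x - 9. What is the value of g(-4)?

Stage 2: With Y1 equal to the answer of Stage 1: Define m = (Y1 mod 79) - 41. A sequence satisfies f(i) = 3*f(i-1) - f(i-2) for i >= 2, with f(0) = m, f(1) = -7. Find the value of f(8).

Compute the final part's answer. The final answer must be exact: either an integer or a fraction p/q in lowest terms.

Stage 1: -4*(-4)^3 + 7*(-4)^2 - 9*(-4)^1 - 9 = (256) + (112) + (36) + (-9) = 395; answer 395
Stage 2: Y1 = 395; m = -41; f(2) = 3*(-7) - 1*(-41) = 20; iterating: f(2)=20, f(3)=67, f(4)=181, f(5)=476, f(6)=1247, f(7)=3265, f(8)=8548; answer 8548

8548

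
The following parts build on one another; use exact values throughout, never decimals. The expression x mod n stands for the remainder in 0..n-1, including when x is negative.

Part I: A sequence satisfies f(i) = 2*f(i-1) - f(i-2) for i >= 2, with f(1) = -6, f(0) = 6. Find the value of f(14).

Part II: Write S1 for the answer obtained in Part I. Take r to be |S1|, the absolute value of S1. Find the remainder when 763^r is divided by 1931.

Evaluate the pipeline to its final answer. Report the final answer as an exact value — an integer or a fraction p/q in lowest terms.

Part I: f(2) = 2*(-6) - 1*(6) = -18; iterating: f(2)=-18, f(3)=-30, f(4)=-42, f(5)=-54, f(6)=-66, f(7)=-78, f(8)=-90, f(9)=-102, f(10)=-114, f(11)=-126, f(12)=-138, f(13)=-150, f(14)=-162; answer -162
Part II: S1 = -162; r = 162; squarings mod 1931: 763^1=763, 763^2=938, 763^4=1239, 763^8=1907, 763^16=576, 763^32=1575, 763^64=1221, 763^128=109; 763^162 = 763^2 * 763^32 * 763^128 = 1198 (mod 1931); answer 1198

1198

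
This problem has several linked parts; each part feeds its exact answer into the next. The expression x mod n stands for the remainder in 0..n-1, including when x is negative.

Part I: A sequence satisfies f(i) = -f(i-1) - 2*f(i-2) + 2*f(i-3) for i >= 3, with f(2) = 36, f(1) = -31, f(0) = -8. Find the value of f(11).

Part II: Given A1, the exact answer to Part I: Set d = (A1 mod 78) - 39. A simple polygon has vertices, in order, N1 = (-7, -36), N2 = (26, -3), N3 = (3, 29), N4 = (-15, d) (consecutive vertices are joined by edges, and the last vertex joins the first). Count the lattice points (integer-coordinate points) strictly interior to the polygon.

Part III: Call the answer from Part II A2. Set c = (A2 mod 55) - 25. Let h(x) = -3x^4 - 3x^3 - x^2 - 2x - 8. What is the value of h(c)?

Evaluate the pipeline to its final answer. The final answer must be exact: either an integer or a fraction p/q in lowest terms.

Part I: f(3) = -1*(36) - 2*(-31) + 2*(-8) = 10; iterating: f(3)=10, f(4)=-144, f(5)=196, f(6)=112, f(7)=-792, f(8)=960, f(9)=848, f(10)=-4352, f(11)=4576; answer 4576
Part II: A1 = 4576; d = 13; cross terms: (-7*-3 - 26*-36)=957, (26*29 - 3*-3)=763, (3*13 - -15*29)=474, (-15*-36 - -7*13)=631; twice the area = |2825| = 2825; area = 2825/2; boundary points = 33 + 1 + 2 + 1 = 37; strictly interior points = area - boundary/2 + 1 = 1395; answer 1395
Part III: A2 = 1395; c = -5; -3*(-5)^4 - 3*(-5)^3 - 1*(-5)^2 - 2*(-5)^1 - 8 = (-1875) + (375) + (-25) + (10) + (-8) = -1523; answer -1523

-1523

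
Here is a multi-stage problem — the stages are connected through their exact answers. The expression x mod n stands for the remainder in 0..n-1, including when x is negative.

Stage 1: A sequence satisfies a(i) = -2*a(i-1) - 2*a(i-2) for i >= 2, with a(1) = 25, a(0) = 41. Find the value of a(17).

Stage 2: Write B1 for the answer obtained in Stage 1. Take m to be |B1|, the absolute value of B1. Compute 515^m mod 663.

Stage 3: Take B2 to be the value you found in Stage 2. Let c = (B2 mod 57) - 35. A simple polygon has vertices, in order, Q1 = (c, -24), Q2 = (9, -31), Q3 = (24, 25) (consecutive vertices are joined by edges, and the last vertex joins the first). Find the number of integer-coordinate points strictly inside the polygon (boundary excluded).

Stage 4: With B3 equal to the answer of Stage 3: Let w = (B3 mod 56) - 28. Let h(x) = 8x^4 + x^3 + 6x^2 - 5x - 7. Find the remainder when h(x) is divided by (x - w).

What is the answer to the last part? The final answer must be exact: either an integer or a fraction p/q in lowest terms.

Stage 1: a(2) = -2*(25) - 2*(41) = -132; iterating: a(2)=-132, a(3)=214, a(4)=-164, a(5)=-100, a(6)=528, a(7)=-856, a(8)=656, a(9)=400, a(10)=-2112, a(11)=3424, a(12)=-2624, a(13)=-1600, a(14)=8448, a(15)=-13696, a(16)=10496, a(17)=6400; answer 6400
Stage 2: B1 = 6400; m = 6400; squarings mod 663: 515^1=515, 515^2=25, 515^4=625, 515^8=118, 515^16=1, 515^32=1, 515^64=1, 515^128=1, 515^256=1, 515^512=1, 515^1024=1, 515^2048=1, 515^4096=1; 515^6400 = 515^256 * 515^2048 * 515^4096 = 1 (mod 663); answer 1
Stage 3: B2 = 1; c = -34; cross terms: (-34*-31 - 9*-24)=1270, (9*25 - 24*-31)=969, (24*-24 - -34*25)=274; twice the area = |2513| = 2513; area = 2513/2; boundary points = 1 + 1 + 1 = 3; strictly interior points = area - boundary/2 + 1 = 1256; answer 1256
Stage 4: B3 = 1256; w = -4; remainder = value at the root: 8*(-4)^4 + 1*(-4)^3 + 6*(-4)^2 - 5*(-4)^1 - 7 = (2048) + (-64) + (96) + (20) + (-7) = 2093; answer 2093

2093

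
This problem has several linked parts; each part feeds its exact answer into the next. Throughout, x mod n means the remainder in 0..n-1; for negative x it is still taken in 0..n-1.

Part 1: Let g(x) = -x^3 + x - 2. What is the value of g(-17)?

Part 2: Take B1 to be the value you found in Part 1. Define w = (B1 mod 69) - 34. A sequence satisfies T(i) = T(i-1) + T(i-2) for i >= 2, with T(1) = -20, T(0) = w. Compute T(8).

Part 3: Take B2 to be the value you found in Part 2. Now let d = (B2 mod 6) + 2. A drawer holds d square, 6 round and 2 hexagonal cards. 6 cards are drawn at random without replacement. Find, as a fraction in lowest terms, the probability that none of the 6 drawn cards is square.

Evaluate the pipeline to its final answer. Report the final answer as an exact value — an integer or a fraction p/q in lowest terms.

Part 1: -1*(-17)^3 + 1*(-17)^1 - 2 = (4913) + (-17) + (-2) = 4894; answer 4894
Part 2: B1 = 4894; w = 30; T(2) = 1*(-20) + 1*(30) = 10; iterating: T(2)=10, T(3)=-10, T(4)=0, T(5)=-10, T(6)=-10, T(7)=-20, T(8)=-30; answer -30
Part 3: B2 = -30; d = 2; total draws C(10,6) = 210; favorable C(8,6) = 28; P = 2/15; answer 2/15

2/15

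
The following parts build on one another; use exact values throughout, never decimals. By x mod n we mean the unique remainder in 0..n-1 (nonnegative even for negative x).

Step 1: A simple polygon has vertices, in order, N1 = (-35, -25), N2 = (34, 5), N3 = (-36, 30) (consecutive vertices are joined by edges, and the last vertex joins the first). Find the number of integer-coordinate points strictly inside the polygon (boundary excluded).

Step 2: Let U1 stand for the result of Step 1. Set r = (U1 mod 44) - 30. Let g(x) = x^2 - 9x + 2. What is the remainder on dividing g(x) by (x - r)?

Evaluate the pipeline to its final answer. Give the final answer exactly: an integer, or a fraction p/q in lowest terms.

Step 1: cross terms: (-35*5 - 34*-25)=675, (34*30 - -36*5)=1200, (-36*-25 - -35*30)=1950; twice the area = |3825| = 3825; area = 3825/2; boundary points = 3 + 5 + 1 = 9; strictly interior points = area - boundary/2 + 1 = 1909; answer 1909
Step 2: U1 = 1909; r = -13; remainder = value at the root: 1*(-13)^2 - 9*(-13)^1 + 2 = (169) + (117) + (2) = 288; answer 288

288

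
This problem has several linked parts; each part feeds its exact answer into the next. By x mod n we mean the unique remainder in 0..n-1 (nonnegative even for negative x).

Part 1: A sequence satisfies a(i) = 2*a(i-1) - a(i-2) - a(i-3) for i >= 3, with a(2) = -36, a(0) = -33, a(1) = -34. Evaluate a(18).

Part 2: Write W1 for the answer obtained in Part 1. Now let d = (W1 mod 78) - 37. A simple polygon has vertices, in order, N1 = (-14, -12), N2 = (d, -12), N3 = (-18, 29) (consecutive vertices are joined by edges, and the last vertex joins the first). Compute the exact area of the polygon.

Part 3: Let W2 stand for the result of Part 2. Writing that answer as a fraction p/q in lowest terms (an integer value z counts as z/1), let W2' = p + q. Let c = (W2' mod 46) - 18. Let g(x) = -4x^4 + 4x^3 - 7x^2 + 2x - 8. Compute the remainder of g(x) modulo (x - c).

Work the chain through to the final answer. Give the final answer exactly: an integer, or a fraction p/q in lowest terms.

Part 1: a(3) = 2*(-36) - 1*(-34) - 1*(-33) = -5; iterating: a(3)=-5, a(4)=60, a(5)=161, a(6)=267, a(7)=313, a(8)=198, a(9)=-184, a(10)=-879, a(11)=-1772, a(12)=-2481, a(13)=-2311, a(14)=-369, a(15)=4054, a(16)=10788, a(17)=17891, a(18)=20940; answer 20940
Part 2: W1 = 20940; d = -1; cross terms: (-14*-12 - -1*-12)=156, (-1*29 - -18*-12)=-245, (-18*-12 - -14*29)=622; twice the area = |533| = 533; area = 533/2; answer 533/2
Part 3: W2 = 533/2; threaded value p + q = 535; c = 11; remainder = value at the root: -4*(11)^4 + 4*(11)^3 - 7*(11)^2 + 2*(11)^1 - 8 = (-58564) + (5324) + (-847) + (22) + (-8) = -54073; answer -54073

-54073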